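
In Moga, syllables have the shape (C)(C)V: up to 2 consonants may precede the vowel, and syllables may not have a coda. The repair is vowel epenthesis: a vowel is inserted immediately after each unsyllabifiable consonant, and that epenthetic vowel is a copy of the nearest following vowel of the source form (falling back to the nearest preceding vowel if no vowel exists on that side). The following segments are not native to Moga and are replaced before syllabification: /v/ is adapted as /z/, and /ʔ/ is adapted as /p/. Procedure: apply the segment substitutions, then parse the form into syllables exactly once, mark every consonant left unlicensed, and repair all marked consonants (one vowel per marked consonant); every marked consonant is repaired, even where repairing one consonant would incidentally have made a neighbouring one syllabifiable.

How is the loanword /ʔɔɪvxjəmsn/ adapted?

pɔɪzəxjəməsənə

Substitution: /ʔ/ → /p/, /v/ → /z/, giving /pɔɪzxjəmsn/.
The consonants /z/, /m/, /s/, /n/ cannot be parsed into a legal (C)(C)V syllable (no codas are permitted; onsets may contain at most 2 consonants).
Epenthesis after each stranded consonant: /z/ → /zə/, /m/ → /mə/, /s/ → /sə/, /n/ → /nə/.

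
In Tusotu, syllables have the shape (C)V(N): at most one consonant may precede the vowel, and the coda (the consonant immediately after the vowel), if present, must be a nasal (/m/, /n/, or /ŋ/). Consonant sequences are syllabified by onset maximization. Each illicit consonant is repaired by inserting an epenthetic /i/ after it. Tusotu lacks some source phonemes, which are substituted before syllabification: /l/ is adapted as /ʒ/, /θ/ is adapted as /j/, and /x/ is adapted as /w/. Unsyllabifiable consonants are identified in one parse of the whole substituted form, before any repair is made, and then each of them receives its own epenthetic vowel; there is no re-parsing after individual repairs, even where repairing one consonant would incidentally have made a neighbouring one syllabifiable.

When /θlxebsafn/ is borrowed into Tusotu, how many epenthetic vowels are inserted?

5

After substitution the input is /jʒwebsafn/.
The unsyllabifiable consonants are /j/, /ʒ/, /b/, /f/, /n/; each receives one epenthetic vowel.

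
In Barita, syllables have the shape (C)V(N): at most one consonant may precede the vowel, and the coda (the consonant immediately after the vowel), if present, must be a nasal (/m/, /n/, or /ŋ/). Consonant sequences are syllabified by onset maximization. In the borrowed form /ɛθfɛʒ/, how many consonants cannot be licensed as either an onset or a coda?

2

Syllabifying with onset maximization leaves /θ/, /ʒ/ stranded (only a nasal (/m/, /n/, or /ŋ/) is licensed in coda position; onsets are limited to one consonant).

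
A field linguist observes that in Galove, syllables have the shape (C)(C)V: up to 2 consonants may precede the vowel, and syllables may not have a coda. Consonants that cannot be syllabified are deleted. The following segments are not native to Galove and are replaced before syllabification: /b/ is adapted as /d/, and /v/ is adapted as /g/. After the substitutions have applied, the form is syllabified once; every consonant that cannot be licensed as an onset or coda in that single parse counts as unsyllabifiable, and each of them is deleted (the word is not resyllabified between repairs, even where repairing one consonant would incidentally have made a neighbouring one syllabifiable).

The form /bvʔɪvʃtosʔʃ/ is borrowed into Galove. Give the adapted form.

Substitution: /b/ → /d/, /v/ → /g/, giving /dgʔɪgʃtosʔʃ/.
Syllabifying with onset maximization leaves /d/, /g/, /s/, /ʔ/, /ʃ/ stranded (no codas are permitted; onsets may contain at most 2 consonants).
Each unlicensed consonant is deleted: /d/, /g/, /s/, /ʔ/, /ʃ/.

gʔɪʃto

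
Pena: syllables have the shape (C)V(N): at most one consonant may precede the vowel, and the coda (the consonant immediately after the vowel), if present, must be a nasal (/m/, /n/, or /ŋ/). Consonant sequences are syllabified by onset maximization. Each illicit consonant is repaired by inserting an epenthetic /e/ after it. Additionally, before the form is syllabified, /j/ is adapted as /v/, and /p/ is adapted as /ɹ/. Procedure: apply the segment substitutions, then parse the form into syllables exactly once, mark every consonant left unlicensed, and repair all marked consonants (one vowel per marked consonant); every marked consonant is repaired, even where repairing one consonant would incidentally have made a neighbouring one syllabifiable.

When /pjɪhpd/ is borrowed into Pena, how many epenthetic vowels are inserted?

4

After substitution the input is /ɹvɪhɹd/.
The unsyllabifiable consonants are /ɹ/, /h/, /ɹ/, /d/; each receives one epenthetic vowel.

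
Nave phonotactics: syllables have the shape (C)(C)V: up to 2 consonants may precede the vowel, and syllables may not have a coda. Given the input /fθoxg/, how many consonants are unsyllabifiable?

Under (C)(C)V, the unsyllabifiable consonants are /x/, /g/ (no codas are permitted; onsets may contain at most 2 consonants).

2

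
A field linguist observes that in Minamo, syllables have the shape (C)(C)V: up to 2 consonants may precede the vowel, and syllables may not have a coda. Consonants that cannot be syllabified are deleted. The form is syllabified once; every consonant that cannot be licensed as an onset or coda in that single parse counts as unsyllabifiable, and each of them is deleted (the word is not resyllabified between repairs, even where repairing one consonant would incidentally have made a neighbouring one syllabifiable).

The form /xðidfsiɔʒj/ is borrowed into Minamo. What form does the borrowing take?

Syllabifying with onset maximization leaves /d/, /ʒ/, /j/ stranded (no codas are permitted; onsets may contain at most 2 consonants).
Deleting the stranded consonants removes /d/, /ʒ/, /j/.

xðifsiɔ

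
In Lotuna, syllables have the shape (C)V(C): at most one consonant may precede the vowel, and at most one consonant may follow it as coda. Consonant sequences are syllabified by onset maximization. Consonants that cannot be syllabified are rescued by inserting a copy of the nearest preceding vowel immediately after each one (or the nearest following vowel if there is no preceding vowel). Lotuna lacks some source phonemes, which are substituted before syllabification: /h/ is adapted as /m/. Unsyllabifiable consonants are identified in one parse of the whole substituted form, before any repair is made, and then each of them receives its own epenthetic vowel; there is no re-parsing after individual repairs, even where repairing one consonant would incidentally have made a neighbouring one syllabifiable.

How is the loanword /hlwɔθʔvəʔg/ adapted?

Substitution: /h/ → /m/, giving /mlwɔθʔvəʔg/.
Under (C)V(C), the unsyllabifiable consonants are /m/, /l/, /ʔ/, /g/ (at most one coda consonant is licensed; onsets are limited to one consonant).
Epenthesis after each stranded consonant: /m/ → /mɔ/, /l/ → /lɔ/, /ʔ/ → /ʔɔ/, /g/ → /gə/.

mɔlɔwɔθʔɔvəʔgə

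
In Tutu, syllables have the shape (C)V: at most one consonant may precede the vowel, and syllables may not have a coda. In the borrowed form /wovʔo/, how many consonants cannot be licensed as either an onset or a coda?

Under (C)V, the unsyllabifiable consonants are /v/ (no codas are permitted; onsets are limited to one consonant).

1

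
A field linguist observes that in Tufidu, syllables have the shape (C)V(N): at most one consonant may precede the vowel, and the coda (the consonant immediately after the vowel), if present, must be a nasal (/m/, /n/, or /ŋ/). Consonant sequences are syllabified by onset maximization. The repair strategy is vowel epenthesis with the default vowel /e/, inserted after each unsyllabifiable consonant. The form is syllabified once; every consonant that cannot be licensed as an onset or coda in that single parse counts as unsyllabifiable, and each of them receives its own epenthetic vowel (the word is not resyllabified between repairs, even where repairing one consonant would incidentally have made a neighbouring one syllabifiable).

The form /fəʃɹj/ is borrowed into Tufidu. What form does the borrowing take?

Under (C)V(N), the unsyllabifiable consonants are /ʃ/, /ɹ/, /j/ (only a nasal (/m/, /n/, or /ŋ/) is licensed in coda position; onsets are limited to one consonant).
Epenthesis after each stranded consonant: /ʃ/ → /ʃe/, /ɹ/ → /ɹe/, /j/ → /je/.

fəʃeɹeje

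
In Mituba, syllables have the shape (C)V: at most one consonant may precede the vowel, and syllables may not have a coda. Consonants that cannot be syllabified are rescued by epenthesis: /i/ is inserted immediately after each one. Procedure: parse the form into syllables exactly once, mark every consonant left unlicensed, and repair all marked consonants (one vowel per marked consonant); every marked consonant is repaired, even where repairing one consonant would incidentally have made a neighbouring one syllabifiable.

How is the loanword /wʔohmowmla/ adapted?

Under (C)V, the unsyllabifiable consonants are /w/, /h/, /w/, /m/ (no codas are permitted; onsets are limited to one consonant).
Epenthesis after each stranded consonant: /w/ → /wi/, /h/ → /hi/, /w/ → /wi/, /m/ → /mi/.

wiʔohimowimila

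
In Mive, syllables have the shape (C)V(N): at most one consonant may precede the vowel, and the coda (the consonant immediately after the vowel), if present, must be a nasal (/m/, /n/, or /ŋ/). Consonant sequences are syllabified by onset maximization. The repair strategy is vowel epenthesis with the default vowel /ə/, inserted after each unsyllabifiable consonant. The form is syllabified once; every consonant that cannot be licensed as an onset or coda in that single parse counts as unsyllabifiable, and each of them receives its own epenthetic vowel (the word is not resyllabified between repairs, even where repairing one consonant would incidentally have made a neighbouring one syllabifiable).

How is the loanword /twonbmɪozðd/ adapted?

təwonbəmɪozəðədə

The consonants /t/, /b/, /z/, /ð/, /d/ cannot be parsed into a legal (C)V(N) syllable (only a nasal (/m/, /n/, or /ŋ/) is licensed in coda position; onsets are limited to one consonant).
Each unlicensed consonant becomes the onset of a new syllable: /t/ → /tə/, /b/ → /bə/, /z/ → /zə/, /ð/ → /ðə/, /d/ → /də/.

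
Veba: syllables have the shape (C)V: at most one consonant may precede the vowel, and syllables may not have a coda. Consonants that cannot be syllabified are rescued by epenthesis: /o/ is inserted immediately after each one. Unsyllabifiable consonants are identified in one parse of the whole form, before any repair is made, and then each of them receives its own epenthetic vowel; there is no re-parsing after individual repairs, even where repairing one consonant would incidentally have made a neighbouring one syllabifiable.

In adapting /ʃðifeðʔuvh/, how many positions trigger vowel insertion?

4

The unsyllabifiable consonants are /ʃ/, /ð/, /v/, /h/; each receives one epenthetic vowel.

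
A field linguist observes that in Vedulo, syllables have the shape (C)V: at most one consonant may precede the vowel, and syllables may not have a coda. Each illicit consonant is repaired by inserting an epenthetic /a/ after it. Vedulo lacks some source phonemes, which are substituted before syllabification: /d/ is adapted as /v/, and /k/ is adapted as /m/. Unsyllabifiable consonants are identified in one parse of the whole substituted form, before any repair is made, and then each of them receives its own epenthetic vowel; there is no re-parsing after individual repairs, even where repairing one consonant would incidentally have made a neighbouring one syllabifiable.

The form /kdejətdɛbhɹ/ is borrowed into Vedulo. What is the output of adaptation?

Substitution: /k/ → /m/, /d/ → /v/, giving /mvejətvɛbhɹ/.
Under (C)V, the unsyllabifiable consonants are /m/, /t/, /b/, /h/, /ɹ/ (no codas are permitted; onsets are limited to one consonant).
Each unlicensed consonant becomes the onset of a new syllable: /m/ → /ma/, /t/ → /ta/, /b/ → /ba/, /h/ → /ha/, /ɹ/ → /ɹa/.

mavejətavɛbahaɹa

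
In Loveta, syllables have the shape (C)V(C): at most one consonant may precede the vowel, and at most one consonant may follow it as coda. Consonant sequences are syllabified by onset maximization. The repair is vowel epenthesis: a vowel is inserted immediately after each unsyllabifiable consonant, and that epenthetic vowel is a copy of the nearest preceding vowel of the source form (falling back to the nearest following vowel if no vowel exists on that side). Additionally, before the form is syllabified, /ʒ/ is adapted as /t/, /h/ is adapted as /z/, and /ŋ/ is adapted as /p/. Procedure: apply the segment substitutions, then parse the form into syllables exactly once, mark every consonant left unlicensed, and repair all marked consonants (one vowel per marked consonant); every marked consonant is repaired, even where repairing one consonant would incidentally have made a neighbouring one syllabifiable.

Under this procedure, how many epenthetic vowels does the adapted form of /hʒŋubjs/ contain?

After substitution the input is /ztpubjs/.
The unsyllabifiable consonants are /z/, /t/, /j/, /s/; each receives one epenthetic vowel.

4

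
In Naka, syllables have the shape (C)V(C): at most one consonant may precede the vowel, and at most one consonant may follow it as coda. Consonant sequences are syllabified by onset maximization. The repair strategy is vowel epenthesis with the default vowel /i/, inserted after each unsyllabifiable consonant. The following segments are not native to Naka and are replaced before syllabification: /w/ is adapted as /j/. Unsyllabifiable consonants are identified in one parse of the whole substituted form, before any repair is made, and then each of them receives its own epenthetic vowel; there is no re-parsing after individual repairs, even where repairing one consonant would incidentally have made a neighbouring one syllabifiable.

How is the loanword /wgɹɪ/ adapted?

jigiɹɪ

Substitution: /w/ → /j/, giving /jgɹɪ/.
Under (C)V(C), the unsyllabifiable consonants are /j/, /g/ (at most one coda consonant is licensed; onsets are limited to one consonant).
Inserting the epenthetic vowel yields /j/ → /ji/, /g/ → /gi/.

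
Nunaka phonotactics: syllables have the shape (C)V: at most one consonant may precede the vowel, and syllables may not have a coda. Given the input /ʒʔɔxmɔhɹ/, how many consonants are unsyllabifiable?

4

The consonants /ʒ/, /x/, /h/, /ɹ/ cannot be parsed into a legal (C)V syllable (no codas are permitted; onsets are limited to one consonant).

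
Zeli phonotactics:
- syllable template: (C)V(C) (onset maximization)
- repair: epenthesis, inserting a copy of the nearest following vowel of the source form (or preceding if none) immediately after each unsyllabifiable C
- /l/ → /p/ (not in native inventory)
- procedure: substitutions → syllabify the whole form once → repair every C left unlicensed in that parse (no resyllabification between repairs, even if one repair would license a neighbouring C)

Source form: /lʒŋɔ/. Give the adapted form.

Substitution: /l/ → /p/, giving /pʒŋɔ/.
Under (C)V(C), the unsyllabifiable consonants are /p/, /ʒ/ (at most one coda consonant is licensed; onsets are limited to one consonant).
Inserting the epenthetic vowel yields /p/ → /pɔ/, /ʒ/ → /ʒɔ/.

pɔʒɔŋɔ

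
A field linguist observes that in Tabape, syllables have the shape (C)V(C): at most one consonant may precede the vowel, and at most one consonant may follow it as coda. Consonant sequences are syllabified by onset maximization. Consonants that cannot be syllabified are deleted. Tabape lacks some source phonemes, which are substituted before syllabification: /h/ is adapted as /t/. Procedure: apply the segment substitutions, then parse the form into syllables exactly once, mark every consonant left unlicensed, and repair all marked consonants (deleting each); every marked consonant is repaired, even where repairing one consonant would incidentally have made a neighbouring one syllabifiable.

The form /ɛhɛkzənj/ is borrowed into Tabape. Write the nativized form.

Substitution: /h/ → /t/, giving /ɛtɛkzənj/.
Syllabifying with onset maximization leaves /j/ stranded (at most one coda consonant is licensed; onsets are limited to one consonant).
Each unlicensed consonant is deleted: /j/.

ɛtɛkzən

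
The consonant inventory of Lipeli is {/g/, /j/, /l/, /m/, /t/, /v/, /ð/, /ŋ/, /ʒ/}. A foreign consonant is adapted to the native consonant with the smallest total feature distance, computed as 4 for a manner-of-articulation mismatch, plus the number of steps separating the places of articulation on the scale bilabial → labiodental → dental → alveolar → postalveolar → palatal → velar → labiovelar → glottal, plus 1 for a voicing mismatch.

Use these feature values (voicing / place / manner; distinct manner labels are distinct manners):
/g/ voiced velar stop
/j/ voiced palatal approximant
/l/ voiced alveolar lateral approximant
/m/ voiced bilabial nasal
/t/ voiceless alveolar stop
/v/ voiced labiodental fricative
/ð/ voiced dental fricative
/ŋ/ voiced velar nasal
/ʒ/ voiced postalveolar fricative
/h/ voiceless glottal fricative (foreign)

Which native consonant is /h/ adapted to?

ʒ

/ʒ/ is closest: same manner (fricative), place distance 4 (glottal→postalveolar), voicing differs (+1); total 5. Next closest is /g/ at distance 7.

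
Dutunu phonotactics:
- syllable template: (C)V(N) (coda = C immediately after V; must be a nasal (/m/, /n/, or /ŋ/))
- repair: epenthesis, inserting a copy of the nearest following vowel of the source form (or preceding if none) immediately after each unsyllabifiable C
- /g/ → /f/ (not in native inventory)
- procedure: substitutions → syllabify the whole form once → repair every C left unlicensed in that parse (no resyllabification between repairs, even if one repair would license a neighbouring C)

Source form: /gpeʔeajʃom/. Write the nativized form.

Substitution: /g/ → /f/, giving /fpeʔeajʃom/.
Under (C)V(N), the unsyllabifiable consonants are /f/, /j/ (only a nasal (/m/, /n/, or /ŋ/) is licensed in coda position; onsets are limited to one consonant).
Epenthesis after each stranded consonant: /f/ → /fe/, /j/ → /jo/.

fepeʔeajoʃom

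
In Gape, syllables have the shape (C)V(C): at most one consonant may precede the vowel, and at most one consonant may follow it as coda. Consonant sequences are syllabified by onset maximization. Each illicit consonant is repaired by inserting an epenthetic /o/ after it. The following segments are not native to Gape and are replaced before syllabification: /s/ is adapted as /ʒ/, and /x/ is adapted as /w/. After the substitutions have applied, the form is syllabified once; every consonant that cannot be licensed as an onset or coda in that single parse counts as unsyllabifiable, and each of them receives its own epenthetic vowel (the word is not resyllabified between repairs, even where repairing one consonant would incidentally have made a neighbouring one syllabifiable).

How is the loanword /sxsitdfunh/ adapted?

ʒowoʒitdofunho

Substitution: /s/ → /ʒ/, /x/ → /w/, giving /ʒwʒitdfunh/.
The consonants /ʒ/, /w/, /d/, /h/ cannot be parsed into a legal (C)V(C) syllable (at most one coda consonant is licensed; onsets are limited to one consonant).
Each unlicensed consonant becomes the onset of a new syllable: /ʒ/ → /ʒo/, /w/ → /wo/, /d/ → /do/, /h/ → /ho/.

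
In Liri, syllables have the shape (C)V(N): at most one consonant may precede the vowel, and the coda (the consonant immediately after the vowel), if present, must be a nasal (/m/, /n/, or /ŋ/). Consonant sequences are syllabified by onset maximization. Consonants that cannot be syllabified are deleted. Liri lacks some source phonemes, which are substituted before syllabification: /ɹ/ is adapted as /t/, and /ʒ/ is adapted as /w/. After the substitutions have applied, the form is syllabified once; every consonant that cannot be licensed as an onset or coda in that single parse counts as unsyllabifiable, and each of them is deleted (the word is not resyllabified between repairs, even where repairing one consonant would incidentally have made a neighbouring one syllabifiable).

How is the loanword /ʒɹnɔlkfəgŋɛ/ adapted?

nɔfəŋɛ

Substitution: /ʒ/ → /w/, /ɹ/ → /t/, giving /wtnɔlkfəgŋɛ/.
Under (C)V(N), the unsyllabifiable consonants are /w/, /t/, /l/, /k/, /g/ (only a nasal (/m/, /n/, or /ŋ/) is licensed in coda position; onsets are limited to one consonant).
Deleting the stranded consonants removes /w/, /t/, /l/, /k/, /g/.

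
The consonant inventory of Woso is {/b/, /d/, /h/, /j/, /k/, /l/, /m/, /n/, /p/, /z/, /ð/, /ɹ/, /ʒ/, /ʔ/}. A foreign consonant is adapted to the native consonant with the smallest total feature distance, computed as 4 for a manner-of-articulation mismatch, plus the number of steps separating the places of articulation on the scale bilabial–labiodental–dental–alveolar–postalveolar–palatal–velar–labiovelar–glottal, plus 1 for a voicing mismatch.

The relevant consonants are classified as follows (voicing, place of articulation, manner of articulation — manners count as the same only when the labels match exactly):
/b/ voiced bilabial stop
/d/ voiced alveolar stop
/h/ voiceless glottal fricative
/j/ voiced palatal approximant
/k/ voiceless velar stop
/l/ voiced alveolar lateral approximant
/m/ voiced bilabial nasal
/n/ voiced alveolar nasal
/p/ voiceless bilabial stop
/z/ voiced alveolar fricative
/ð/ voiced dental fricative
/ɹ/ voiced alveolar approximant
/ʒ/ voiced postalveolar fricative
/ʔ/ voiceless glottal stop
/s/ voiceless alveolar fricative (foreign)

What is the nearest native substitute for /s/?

/z/ is closest: same manner (fricative), place distance 0 (alveolar→alveolar), voicing differs (+1); total 1. Next closest is /ð/ at distance 2.

z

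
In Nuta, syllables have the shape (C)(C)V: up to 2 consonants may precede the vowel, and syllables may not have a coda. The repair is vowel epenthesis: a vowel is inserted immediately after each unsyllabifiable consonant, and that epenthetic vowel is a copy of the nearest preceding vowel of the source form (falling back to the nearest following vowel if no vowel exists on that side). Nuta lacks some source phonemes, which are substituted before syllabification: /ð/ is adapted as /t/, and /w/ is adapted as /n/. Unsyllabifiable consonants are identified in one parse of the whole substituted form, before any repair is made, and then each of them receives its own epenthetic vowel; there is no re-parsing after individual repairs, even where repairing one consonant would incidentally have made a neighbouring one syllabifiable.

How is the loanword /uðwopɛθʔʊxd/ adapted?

utnopɛθʔʊxʊdʊ

Substitution: /ð/ → /t/, /w/ → /n/, giving /utnopɛθʔʊxd/.
Under (C)(C)V, the unsyllabifiable consonants are /x/, /d/ (no codas are permitted; onsets may contain at most 2 consonants).
Epenthesis after each stranded consonant: /x/ → /xʊ/, /d/ → /dʊ/.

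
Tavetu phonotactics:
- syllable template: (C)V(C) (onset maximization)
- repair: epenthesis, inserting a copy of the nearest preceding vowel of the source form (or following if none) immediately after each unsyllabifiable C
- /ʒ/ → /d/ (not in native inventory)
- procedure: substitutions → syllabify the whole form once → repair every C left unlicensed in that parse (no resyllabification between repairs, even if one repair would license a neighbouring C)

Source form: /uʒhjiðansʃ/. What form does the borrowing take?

udhujiðansaʃa

Substitution: /ʒ/ → /d/, giving /udhjiðansʃ/.
Syllabifying with onset maximization leaves /h/, /s/, /ʃ/ stranded (at most one coda consonant is licensed; onsets are limited to one consonant).
Inserting the epenthetic vowel yields /h/ → /hu/, /s/ → /sa/, /ʃ/ → /ʃa/.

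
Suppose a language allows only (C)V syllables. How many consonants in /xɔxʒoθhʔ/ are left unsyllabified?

The consonants /x/, /θ/, /h/, /ʔ/ cannot be parsed into a legal (C)V syllable (no codas are permitted; onsets are limited to one consonant).

4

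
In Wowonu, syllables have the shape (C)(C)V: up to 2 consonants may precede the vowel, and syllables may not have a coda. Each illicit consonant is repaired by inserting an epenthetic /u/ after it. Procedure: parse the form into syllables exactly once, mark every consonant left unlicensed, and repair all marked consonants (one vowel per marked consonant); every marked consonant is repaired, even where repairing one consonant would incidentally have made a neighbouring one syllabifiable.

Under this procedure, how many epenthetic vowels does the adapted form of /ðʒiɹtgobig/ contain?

The unsyllabifiable consonants are /ɹ/, /g/; each receives one epenthetic vowel.

2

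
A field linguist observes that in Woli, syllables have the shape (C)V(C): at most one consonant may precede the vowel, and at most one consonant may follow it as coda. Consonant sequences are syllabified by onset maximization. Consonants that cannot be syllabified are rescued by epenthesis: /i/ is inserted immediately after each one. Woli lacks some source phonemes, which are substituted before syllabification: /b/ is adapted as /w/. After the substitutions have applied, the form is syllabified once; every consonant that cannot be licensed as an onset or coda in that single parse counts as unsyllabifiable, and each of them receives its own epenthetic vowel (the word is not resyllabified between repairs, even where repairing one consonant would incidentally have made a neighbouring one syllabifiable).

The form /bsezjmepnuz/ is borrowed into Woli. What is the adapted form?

Substitution: /b/ → /w/, giving /wsezjmepnuz/.
The consonants /w/, /j/ cannot be parsed into a legal (C)V(C) syllable (at most one coda consonant is licensed; onsets are limited to one consonant).
Inserting the epenthetic vowel yields /w/ → /wi/, /j/ → /ji/.

wisezjimepnuz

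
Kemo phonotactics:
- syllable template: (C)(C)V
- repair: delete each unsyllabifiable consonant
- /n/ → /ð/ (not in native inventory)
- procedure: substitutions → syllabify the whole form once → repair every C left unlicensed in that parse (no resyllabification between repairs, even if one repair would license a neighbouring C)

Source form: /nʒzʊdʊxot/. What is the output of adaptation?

ʒzʊdʊxo

Substitution: /n/ → /ð/, giving /ðʒzʊdʊxot/.
Under (C)(C)V, the unsyllabifiable consonants are /ð/, /t/ (no codas are permitted; onsets may contain at most 2 consonants).
Deleting the stranded consonants removes /ð/, /t/.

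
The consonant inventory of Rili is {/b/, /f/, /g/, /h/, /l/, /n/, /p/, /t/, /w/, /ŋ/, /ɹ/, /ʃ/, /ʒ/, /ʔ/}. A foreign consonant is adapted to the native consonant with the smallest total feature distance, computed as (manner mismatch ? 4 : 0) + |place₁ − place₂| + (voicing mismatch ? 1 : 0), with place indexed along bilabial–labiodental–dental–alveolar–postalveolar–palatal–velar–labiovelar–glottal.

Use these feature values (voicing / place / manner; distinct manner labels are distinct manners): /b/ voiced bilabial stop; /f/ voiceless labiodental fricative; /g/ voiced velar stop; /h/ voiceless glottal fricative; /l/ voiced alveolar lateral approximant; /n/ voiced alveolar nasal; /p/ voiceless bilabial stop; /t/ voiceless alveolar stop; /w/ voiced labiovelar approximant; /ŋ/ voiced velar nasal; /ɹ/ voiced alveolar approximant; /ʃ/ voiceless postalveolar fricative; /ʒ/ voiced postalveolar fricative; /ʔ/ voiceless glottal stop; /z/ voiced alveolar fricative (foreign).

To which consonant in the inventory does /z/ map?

/ʒ/ is closest: same manner (fricative), place distance 1 (alveolar→postalveolar), same voicing; total 1. Next closest is /ʃ/ at distance 2.

ʒ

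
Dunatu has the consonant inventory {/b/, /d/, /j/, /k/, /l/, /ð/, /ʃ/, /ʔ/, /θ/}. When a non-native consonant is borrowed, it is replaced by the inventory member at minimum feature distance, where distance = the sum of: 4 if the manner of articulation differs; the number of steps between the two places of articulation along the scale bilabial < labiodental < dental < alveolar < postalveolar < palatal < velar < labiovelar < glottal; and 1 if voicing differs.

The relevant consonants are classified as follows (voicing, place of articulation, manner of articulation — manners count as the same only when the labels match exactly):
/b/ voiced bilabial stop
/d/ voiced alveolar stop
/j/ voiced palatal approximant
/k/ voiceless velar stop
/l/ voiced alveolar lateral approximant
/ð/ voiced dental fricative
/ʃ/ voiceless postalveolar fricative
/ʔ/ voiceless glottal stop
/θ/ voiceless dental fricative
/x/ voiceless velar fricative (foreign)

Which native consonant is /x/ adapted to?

ʃ

/ʃ/ is closest: same manner (fricative), place distance 2 (velar→postalveolar), same voicing; total 2. Next closest is /k/ at distance 4.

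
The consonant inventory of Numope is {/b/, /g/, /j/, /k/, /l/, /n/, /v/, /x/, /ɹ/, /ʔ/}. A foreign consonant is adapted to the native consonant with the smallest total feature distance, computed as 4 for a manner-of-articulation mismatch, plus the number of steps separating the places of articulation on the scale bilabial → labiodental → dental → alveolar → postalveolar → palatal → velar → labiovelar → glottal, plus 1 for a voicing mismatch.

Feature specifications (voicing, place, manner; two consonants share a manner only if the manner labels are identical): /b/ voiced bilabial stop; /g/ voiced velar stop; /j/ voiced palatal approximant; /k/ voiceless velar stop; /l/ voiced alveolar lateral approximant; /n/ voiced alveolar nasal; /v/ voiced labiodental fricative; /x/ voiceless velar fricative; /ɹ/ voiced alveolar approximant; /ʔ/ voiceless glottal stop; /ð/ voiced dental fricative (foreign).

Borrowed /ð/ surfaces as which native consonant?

v

/v/ is closest: same manner (fricative), place distance 1 (dental→labiodental), same voicing; total 1. Next closest is /l/ at distance 5.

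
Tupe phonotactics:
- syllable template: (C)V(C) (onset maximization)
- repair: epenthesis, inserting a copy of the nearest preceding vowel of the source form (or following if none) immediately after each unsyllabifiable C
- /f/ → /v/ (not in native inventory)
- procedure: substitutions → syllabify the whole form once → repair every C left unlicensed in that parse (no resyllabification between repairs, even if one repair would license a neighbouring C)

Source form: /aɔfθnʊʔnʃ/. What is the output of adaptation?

Substitution: /f/ → /v/, giving /aɔvθnʊʔnʃ/.
Under (C)V(C), the unsyllabifiable consonants are /θ/, /n/, /ʃ/ (at most one coda consonant is licensed; onsets are limited to one consonant).
Each unlicensed consonant becomes the onset of a new syllable: /θ/ → /θɔ/, /n/ → /nʊ/, /ʃ/ → /ʃʊ/.

aɔvθɔnʊʔnʊʃʊ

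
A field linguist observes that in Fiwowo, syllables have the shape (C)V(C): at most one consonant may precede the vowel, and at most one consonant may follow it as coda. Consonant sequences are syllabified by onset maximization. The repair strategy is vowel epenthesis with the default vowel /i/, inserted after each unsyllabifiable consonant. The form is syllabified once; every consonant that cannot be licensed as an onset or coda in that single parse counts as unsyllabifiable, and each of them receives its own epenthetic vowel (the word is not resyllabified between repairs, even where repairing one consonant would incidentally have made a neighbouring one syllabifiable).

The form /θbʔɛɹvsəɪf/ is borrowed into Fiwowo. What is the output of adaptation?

Syllabifying with onset maximization leaves /θ/, /b/, /v/ stranded (at most one coda consonant is licensed; onsets are limited to one consonant).
Epenthesis after each stranded consonant: /θ/ → /θi/, /b/ → /bi/, /v/ → /vi/.

θibiʔɛɹvisəɪf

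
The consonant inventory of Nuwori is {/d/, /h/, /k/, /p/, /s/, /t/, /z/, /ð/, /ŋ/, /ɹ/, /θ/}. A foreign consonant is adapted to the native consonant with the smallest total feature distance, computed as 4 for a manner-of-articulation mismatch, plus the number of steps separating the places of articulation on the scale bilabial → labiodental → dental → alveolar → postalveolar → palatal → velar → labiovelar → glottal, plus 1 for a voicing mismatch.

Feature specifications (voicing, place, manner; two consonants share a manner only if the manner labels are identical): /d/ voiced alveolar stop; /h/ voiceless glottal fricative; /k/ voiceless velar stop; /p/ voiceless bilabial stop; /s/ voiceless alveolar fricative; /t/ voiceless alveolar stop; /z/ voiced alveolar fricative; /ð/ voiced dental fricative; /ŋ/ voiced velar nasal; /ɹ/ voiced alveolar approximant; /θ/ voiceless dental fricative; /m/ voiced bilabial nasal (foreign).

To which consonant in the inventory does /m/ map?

/p/ is closest: manner differs (nasal→stop, +4), place distance 0 (bilabial→bilabial), voicing differs (+1); total 5. Next closest is /ð/ at distance 6.

p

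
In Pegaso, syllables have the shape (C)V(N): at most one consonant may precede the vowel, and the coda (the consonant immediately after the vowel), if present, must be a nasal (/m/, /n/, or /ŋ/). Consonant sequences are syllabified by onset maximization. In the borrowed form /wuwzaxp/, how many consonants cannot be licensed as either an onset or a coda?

3

Under (C)V(N), the unsyllabifiable consonants are /w/, /x/, /p/ (only a nasal (/m/, /n/, or /ŋ/) is licensed in coda position; onsets are limited to one consonant).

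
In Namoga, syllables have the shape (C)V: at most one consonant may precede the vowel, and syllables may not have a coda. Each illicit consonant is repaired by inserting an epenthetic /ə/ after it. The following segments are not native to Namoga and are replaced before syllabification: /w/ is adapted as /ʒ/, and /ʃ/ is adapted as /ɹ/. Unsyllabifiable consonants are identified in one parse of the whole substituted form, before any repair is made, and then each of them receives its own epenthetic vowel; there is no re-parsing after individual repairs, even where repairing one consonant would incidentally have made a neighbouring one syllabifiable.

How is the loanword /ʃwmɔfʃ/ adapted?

Substitution: /ʃ/ → /ɹ/, /w/ → /ʒ/, giving /ɹʒmɔfɹ/.
Under (C)V, the unsyllabifiable consonants are /ɹ/, /ʒ/, /f/, /ɹ/ (no codas are permitted; onsets are limited to one consonant).
Epenthesis after each stranded consonant: /ɹ/ → /ɹə/, /ʒ/ → /ʒə/, /f/ → /fə/, /ɹ/ → /ɹə/.

ɹəʒəmɔfəɹə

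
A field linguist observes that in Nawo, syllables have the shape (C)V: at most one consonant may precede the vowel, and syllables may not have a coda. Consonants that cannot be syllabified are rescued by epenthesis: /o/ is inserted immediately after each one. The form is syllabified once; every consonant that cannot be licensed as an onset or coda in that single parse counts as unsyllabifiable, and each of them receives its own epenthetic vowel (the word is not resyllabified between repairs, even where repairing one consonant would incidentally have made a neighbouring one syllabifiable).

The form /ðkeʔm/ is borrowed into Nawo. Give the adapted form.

Syllabifying with onset maximization leaves /ð/, /ʔ/, /m/ stranded (no codas are permitted; onsets are limited to one consonant).
Epenthesis after each stranded consonant: /ð/ → /ðo/, /ʔ/ → /ʔo/, /m/ → /mo/.

ðokeʔomo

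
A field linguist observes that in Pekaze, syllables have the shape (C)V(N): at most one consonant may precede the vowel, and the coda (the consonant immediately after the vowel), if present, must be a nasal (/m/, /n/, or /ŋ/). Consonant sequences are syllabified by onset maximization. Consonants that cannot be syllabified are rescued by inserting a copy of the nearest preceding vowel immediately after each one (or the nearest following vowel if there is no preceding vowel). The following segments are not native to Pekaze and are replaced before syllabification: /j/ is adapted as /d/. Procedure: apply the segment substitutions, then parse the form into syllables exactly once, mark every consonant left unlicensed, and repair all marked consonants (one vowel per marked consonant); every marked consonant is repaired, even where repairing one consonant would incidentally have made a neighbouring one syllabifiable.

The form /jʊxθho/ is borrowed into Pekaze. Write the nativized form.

Substitution: /j/ → /d/, giving /dʊxθho/.
Syllabifying with onset maximization leaves /x/, /θ/ stranded (only a nasal (/m/, /n/, or /ŋ/) is licensed in coda position; onsets are limited to one consonant).
Inserting the epenthetic vowel yields /x/ → /xʊ/, /θ/ → /θʊ/.

dʊxʊθʊho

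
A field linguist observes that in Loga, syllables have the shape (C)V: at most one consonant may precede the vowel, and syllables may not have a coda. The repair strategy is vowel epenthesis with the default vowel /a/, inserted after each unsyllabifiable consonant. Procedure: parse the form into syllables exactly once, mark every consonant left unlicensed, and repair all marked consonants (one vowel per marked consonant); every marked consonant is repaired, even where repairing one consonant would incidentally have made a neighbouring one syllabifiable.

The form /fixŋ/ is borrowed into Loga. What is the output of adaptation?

Syllabifying with onset maximization leaves /x/, /ŋ/ stranded (no codas are permitted; onsets are limited to one consonant).
Epenthesis after each stranded consonant: /x/ → /xa/, /ŋ/ → /ŋa/.

fixaŋa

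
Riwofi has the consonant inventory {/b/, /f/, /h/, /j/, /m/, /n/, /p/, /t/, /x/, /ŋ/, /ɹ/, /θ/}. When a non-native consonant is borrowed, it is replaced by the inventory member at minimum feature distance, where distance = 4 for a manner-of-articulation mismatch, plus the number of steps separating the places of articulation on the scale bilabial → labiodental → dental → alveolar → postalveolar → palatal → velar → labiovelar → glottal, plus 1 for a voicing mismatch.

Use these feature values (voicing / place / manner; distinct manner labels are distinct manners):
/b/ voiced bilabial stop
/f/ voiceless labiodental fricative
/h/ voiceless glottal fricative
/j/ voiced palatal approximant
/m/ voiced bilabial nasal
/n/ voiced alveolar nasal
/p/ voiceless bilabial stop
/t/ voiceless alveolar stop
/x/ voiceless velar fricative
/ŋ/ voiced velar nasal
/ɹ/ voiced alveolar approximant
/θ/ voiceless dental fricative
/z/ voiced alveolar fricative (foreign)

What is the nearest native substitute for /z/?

/θ/ is closest: same manner (fricative), place distance 1 (alveolar→dental), voicing differs (+1); total 2. Next closest is /f/ at distance 3.

θ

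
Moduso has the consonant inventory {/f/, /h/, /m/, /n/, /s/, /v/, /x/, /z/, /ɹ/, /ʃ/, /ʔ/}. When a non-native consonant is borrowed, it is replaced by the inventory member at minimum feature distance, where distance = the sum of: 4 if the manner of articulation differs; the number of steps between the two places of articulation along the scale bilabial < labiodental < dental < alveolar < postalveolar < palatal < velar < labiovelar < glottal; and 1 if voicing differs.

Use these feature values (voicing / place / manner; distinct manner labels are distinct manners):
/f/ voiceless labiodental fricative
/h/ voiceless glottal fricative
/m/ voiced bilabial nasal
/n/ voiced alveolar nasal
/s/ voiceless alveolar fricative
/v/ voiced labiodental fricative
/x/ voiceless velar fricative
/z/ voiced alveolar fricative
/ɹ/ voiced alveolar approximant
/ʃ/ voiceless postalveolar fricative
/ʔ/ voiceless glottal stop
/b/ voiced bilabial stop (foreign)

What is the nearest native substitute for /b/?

/m/ is closest: manner differs (stop→nasal, +4), place distance 0 (bilabial→bilabial), same voicing; total 4. Next closest is /v/ at distance 5.

m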